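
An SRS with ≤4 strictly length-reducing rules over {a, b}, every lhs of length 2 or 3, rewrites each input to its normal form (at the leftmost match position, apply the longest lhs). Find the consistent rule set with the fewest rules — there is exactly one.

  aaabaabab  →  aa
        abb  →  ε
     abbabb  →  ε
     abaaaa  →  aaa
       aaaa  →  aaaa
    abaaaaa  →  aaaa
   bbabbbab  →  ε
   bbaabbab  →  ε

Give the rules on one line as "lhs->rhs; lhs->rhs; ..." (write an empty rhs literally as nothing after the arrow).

  | aaabaabab => aaabab => aab => aa
  | abb => ε
  | abbabb => abb => ε
  | abaaaa => aaa

ab->a; aba->; abb->; bba->ab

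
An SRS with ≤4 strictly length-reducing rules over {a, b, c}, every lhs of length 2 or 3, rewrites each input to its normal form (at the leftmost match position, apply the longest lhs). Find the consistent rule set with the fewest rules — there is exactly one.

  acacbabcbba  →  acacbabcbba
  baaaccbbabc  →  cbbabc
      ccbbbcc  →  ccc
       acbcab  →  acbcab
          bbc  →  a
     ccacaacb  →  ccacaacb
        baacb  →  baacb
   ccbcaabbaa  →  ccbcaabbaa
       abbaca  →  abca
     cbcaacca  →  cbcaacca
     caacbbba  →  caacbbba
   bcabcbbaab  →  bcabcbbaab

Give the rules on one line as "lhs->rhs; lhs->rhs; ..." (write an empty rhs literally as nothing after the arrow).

aaa->bb; bac->c; bbc->a

  | acacbabcbba
  | baaaccbbabc => bbbccbbabc => bacbbabc => cbbabc
  | ccbbbcc => ccbac => ccc
  | acbcab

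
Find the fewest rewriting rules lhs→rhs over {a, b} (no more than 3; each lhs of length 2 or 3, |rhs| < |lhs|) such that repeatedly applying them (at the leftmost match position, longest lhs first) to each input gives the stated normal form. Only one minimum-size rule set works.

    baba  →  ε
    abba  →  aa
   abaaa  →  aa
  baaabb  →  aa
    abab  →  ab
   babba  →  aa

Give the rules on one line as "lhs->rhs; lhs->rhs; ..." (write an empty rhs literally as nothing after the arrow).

  | baba => ba => ε
  | abba => aaa => aa
  | abaaa => aaa => aa
  | baaabb => aabb => aaa => aa

aaa->aa; ba->; bb->a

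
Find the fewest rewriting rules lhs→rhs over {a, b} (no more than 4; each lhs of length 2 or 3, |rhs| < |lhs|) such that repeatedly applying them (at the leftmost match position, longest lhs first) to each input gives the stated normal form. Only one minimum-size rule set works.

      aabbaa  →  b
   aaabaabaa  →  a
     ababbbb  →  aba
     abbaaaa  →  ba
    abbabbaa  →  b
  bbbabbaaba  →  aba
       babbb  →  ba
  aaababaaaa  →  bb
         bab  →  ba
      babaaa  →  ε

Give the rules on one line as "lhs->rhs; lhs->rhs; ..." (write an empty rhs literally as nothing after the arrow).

aa->b; bab->ba; bbb->

  | aabbaa => bbbaa => aa => b
  | aaabaabaa => babaabaa => baaabaa => bbabaa => bbaaa => bbba => a
  | ababbbb => ababbb => ababb => abab => aba
  | abbaaaa => abbbaa => aaa => ba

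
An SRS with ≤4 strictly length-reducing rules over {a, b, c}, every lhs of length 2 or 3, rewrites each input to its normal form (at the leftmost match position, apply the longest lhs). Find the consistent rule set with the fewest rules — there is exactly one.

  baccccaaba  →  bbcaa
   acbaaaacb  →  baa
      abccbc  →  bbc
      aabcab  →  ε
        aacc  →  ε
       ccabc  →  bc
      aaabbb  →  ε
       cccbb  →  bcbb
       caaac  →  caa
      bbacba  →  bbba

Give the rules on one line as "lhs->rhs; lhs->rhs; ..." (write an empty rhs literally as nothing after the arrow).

  | baccccaaba => bcccaaba => bbcaaba => bbcaa
  | acbaaaacb => baaaacb => baaab => baa
  | abccbc => ccbc => bbc
  | aabcab => acab => ab => ε

ab->; ac->; cc->b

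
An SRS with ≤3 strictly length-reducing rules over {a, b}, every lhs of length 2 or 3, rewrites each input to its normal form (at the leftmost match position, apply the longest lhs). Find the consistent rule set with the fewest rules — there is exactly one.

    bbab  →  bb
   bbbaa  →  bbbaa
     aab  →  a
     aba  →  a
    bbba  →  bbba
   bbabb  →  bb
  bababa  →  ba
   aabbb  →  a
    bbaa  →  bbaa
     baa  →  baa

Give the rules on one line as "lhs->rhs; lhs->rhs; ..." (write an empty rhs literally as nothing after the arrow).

  | bbab => bb
  | bbbaa
  | aab => a
  | aba => a

ab->; abb->ab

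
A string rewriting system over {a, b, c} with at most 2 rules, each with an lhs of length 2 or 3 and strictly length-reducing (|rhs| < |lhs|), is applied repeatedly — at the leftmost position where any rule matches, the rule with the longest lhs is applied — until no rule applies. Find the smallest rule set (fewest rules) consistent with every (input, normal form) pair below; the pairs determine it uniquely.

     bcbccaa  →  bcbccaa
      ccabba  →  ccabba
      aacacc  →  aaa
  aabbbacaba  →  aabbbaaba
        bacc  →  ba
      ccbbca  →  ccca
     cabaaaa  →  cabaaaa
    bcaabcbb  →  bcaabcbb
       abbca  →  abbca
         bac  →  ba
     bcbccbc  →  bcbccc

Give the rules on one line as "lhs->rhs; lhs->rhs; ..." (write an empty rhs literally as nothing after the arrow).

ac->a; ccb->cc

  | bcbccaa
  | ccabba
  | aacacc => aaacc => aaac => aaa
  | aabbbacaba => aabbbaaba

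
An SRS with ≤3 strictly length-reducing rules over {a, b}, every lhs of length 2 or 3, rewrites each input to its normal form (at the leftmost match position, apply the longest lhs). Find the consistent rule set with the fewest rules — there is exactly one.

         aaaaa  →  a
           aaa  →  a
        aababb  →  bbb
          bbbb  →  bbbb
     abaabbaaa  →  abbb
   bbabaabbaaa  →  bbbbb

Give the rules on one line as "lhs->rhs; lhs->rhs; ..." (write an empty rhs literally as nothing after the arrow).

aa->; ba->b

  | aaaaa => aaa => a
  | aaa => a
  | aababb => babb => bbb
  | bbbb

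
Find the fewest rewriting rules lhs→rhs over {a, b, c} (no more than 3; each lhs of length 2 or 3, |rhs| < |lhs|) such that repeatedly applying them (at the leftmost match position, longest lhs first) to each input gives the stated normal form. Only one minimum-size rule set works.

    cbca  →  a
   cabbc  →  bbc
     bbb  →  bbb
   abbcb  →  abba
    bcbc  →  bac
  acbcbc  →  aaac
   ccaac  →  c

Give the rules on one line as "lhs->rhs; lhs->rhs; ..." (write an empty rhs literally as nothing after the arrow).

ca->; cb->a

  | cbca => aca => a
  | cabbc => bbc
  | bbb
  | abbcb => abba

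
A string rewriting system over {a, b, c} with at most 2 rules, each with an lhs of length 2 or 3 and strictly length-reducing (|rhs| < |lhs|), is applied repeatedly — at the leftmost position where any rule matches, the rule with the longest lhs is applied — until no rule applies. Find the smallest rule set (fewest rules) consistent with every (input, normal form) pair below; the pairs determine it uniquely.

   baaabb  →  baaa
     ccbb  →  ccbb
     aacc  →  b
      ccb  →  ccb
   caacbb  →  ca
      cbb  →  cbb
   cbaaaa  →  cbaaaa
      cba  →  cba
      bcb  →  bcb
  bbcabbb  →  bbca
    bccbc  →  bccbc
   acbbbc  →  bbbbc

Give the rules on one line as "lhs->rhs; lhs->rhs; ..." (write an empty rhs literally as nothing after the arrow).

  | baaabb => baaab => baaa
  | ccbb
  | aacc => abc => ac => b
  | ccb

ab->a; ac->b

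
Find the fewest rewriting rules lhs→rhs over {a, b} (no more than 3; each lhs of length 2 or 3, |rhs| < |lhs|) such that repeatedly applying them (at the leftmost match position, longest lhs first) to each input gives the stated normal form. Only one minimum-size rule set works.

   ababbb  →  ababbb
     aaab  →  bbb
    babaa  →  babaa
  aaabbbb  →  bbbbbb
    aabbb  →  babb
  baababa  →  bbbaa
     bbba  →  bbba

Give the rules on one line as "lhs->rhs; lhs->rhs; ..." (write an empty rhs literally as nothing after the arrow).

aaa->bb; aab->ba

  | ababbb
  | aaab => bbb
  | babaa
  | aaabbbb => bbbbbb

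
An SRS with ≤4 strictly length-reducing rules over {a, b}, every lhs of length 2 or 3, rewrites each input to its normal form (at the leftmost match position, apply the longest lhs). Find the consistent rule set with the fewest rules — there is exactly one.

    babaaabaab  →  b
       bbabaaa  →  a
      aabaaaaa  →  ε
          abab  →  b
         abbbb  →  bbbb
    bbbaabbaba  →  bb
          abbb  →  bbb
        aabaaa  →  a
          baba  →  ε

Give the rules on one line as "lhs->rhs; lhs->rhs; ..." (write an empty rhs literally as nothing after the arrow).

aa->b; ab->b; ba->

  | babaaabaab => baaabaab => aabaab => bbaab => bab => b
  | bbabaaa => bbaaa => baa => a
  | aabaaaaa => bbaaaaa => baaaa => aaa => ba => ε
  | abab => bab => b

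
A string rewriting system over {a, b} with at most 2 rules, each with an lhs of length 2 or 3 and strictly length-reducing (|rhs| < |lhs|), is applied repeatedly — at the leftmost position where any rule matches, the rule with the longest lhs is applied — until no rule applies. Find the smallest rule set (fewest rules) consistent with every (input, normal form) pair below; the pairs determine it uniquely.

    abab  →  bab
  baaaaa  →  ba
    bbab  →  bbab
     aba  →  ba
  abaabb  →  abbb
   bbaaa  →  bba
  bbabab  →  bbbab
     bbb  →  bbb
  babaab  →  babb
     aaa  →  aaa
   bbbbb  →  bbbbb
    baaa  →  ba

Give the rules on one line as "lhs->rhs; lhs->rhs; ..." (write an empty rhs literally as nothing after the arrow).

aba->ba; baa->ab

  | abab => bab
  | baaaaa => abaaa => baaa => aba => ba
  | bbab
  | aba => ba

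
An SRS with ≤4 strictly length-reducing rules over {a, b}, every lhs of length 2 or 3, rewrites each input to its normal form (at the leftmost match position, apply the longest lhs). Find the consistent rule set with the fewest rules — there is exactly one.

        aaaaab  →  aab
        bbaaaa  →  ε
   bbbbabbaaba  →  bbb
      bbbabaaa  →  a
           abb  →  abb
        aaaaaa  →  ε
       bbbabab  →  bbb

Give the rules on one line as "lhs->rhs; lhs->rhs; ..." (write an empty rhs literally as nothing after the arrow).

aaa->; ba->a; bba->b

  | aaaaab => aab
  | bbaaaa => baaa => aaa => ε
  | bbbbabbaaba => bbbbbaaba => bbbbaba => bbbba => bbb
  | bbbabaaa => bbbaaa => bbaa => ba => a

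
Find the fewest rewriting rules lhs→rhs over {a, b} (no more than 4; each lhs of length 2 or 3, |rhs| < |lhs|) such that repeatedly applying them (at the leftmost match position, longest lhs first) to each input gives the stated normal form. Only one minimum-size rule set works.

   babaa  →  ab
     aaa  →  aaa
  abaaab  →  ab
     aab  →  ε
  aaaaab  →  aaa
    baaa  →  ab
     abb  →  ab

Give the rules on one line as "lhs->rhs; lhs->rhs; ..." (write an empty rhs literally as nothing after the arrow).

aab->; ba->b; baa->ab; bb->b

  | babaa => bbaa => baa => ab
  | aaa
  | abaaab => aabab => ab
  | aab => ε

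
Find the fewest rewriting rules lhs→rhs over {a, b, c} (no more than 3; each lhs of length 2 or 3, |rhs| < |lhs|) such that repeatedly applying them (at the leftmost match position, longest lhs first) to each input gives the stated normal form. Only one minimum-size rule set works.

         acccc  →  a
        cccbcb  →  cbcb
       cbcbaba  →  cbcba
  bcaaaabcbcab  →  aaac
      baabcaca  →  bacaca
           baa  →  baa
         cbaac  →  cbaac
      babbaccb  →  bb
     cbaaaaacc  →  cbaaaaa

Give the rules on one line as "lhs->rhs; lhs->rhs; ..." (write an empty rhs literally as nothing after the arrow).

  | acccc => acc => a
  | cccbcb => cbcb
  | cbcbaba => cbcba
  | bcaaaabcbcab => aaaabcbcab => aaacbcab => aaacab => aaac

ab->; bca->a; cc->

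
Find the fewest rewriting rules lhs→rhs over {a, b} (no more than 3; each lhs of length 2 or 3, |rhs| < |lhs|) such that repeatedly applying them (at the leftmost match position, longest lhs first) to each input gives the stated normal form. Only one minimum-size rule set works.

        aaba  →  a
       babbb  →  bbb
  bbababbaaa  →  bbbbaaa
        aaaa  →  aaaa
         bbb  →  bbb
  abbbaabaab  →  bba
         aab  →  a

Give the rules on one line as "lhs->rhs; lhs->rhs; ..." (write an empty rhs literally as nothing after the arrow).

  | aaba => a
  | babbb => bbb
  | bbababbaaa => bbbbaaa
  | aaaa

ab->; aba->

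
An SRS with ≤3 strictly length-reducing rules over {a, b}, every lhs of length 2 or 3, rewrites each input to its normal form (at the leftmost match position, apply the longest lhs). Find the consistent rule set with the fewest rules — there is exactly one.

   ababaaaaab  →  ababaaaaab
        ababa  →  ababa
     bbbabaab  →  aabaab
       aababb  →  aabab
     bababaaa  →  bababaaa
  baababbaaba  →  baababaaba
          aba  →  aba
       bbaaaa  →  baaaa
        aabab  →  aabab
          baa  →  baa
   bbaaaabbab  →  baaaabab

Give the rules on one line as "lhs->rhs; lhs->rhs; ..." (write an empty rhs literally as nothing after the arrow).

bb->b; bbb->a

  | ababaaaaab
  | ababa
  | bbbabaab => aabaab
  | aababb => aabab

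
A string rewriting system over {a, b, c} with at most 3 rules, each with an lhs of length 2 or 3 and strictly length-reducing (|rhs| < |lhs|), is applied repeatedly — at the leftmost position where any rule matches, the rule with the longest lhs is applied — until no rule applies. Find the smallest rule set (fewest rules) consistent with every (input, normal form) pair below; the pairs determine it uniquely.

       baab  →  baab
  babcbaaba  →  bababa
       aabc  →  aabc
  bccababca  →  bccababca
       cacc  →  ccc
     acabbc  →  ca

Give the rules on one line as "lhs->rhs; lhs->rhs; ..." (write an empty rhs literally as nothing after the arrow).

  | baab
  | babcbaaba => bababa
  | aabc
  | bccababca

ac->c; bbc->; cba->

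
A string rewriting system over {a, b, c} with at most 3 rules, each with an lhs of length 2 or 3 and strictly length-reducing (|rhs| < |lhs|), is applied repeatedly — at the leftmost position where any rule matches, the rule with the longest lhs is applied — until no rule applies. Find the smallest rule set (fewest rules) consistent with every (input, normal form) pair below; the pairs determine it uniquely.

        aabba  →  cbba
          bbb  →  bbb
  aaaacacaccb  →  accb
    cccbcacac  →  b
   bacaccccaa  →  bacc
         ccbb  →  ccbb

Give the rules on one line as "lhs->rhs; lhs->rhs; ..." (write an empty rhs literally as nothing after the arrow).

aa->c; ca->c; ccc->

  | aabba => cbba
  | bbb
  | aaaacacaccb => caacacaccb => cacacaccb => ccacaccb => cccaccb => accb
  | cccbcacac => bcacac => bccac => bccc => b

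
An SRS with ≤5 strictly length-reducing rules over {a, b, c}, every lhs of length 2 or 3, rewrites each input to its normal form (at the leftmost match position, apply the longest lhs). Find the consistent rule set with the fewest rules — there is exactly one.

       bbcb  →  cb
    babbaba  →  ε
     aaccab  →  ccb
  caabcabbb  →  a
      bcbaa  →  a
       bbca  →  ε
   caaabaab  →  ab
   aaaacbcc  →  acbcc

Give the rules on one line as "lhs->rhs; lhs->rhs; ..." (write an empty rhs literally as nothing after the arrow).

aa->c; ba->a; bb->; ca->

  | bbcb => cb
  | babbaba => abbaba => aaba => cba => ca => ε
  | aaccab => cccab => ccb
  | caabcabbb => abcabbb => abbbb => abb => a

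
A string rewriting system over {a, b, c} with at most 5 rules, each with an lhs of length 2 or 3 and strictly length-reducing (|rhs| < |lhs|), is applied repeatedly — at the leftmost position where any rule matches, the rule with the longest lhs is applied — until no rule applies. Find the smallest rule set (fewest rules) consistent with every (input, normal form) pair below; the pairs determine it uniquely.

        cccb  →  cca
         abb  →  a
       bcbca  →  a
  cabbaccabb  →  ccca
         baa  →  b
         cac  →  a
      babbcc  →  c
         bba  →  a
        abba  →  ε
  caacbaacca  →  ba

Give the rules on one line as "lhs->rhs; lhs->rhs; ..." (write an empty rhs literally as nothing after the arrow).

aa->; ac->b; bb->; cb->a

  | cccb => cca
  | abb => a
  | bcbca => baca => bba => a
  | cabbaccabb => caaccabb => cccabb => ccca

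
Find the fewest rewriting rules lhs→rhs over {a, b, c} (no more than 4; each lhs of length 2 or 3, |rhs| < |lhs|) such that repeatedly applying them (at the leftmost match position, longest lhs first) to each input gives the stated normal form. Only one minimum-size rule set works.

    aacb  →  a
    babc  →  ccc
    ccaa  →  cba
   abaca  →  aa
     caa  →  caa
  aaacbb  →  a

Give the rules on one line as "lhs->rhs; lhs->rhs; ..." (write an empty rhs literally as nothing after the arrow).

ab->; ac->a; bab->cc; cca->cb

  | aacb => aab => a
  | babc => ccc
  | ccaa => cba
  | abaca => aca => aa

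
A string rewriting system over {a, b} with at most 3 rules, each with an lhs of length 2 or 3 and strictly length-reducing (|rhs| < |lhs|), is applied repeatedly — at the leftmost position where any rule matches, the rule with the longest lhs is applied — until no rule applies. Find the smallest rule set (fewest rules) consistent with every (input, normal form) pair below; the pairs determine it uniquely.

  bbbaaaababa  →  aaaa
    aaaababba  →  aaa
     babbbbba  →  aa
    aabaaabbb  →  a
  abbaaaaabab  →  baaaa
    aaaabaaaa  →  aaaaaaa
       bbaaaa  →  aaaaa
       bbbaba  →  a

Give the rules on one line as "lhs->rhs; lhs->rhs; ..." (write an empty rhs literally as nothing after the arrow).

  | bbbaaaababa => abaaaababa => aaaababa => aaaaba => aaaa
  | aaaababba => aaaabba => aaaba => aaa
  | babbbbba => bbbbba => abbba => bba => aa
  | aabaaabbb => aaaabbb => aaabb => aab => a

ab->; bb->a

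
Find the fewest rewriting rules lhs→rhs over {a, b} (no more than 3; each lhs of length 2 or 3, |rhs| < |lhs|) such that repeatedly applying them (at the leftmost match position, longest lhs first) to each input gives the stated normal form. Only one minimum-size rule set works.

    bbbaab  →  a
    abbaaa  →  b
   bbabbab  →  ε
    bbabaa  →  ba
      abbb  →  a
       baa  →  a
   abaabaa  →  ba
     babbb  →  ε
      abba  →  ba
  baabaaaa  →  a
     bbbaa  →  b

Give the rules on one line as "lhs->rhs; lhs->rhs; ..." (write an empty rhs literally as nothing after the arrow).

  | bbbaab => abaab => aab => bb => a
  | abbaaa => baaa => bba => aa => b
  | bbabbab => aabbab => bbbab => abab => ab => ε
  | bbabaa => aabaa => bbaa => aaa => ba

aa->b; ab->; bb->a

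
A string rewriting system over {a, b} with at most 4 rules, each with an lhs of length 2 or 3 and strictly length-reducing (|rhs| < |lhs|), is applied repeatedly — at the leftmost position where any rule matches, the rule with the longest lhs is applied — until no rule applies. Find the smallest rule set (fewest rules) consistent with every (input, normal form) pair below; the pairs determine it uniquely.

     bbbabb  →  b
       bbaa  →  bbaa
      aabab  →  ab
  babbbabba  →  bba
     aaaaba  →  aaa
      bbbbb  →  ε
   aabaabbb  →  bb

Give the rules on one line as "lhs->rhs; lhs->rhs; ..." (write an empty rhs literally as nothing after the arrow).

aab->; abb->; bbb->a

  | bbbabb => aabb => b
  | bbaa
  | aabab => ab
  | babbbabba => bbabba => bba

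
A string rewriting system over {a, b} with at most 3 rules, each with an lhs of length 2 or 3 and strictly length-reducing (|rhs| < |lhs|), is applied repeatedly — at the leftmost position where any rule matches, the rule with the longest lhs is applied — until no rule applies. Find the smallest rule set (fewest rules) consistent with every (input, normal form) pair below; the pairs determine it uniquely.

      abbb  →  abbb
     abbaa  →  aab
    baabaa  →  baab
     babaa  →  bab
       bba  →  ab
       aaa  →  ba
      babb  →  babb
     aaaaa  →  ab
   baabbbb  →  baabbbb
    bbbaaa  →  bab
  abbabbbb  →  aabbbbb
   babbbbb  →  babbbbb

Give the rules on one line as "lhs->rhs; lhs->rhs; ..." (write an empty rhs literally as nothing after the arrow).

aaa->ba; aba->ab; bba->ab

  | abbb
  | abbaa => aaba => aab
  | baabaa => baaba => baab
  | babaa => baba => bab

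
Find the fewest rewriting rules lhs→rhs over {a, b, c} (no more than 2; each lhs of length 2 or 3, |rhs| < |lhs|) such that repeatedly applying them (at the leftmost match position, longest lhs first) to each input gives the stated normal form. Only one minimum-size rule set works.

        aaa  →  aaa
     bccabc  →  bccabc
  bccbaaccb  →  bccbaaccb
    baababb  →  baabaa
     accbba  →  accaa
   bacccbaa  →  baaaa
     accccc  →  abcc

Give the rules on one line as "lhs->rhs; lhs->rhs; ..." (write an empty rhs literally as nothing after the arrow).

  | aaa
  | bccabc
  | bccbaaccb
  | baababb => baabaa

bb->a; ccc->b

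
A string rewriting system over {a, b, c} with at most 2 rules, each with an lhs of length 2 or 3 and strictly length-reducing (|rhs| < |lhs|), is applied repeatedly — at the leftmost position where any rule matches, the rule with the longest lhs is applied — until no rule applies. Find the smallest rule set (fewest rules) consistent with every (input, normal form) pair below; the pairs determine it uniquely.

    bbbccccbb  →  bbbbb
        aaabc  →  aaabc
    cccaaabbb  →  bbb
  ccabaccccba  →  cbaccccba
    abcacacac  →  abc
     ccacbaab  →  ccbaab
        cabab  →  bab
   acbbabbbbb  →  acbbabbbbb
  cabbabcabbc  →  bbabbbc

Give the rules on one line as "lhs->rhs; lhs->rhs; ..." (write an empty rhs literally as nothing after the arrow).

  | bbbccccbb => bbbccbb => bbbbb
  | aaabc
  | cccaaabbb => ccaabbb => cabbb => bbb
  | ccabaccccba => cbaccccba

bcc->b; ca->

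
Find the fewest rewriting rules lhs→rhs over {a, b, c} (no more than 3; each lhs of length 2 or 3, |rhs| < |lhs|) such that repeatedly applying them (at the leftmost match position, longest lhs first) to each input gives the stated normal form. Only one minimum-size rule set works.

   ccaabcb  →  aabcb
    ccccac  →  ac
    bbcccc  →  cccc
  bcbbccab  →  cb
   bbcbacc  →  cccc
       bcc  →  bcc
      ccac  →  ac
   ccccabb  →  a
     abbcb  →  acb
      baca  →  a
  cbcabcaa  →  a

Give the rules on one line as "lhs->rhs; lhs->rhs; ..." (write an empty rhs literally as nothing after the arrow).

ba->c; bb->; ca->a

  | ccaabcb => caabcb => aabcb
  | ccccac => cccac => ccac => cac => ac
  | bbcccc => cccc
  | bcbbccab => bcccab => bccab => bcab => bab => cb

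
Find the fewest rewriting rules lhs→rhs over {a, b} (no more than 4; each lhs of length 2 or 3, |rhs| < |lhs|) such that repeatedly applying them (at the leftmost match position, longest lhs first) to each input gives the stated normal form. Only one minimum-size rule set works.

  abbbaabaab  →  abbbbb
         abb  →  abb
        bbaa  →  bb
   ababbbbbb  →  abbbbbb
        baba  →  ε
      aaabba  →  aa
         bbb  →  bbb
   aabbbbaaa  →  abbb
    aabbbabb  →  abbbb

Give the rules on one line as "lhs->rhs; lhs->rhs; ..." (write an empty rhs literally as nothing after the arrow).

  | abbbaabaab => abbbabaab => abbbbaab => abbbbab => abbbbb
  | abb
  | bbaa => bba => bb
  | ababbbbbb => abbbbbb

aab->a; ba->; bba->bb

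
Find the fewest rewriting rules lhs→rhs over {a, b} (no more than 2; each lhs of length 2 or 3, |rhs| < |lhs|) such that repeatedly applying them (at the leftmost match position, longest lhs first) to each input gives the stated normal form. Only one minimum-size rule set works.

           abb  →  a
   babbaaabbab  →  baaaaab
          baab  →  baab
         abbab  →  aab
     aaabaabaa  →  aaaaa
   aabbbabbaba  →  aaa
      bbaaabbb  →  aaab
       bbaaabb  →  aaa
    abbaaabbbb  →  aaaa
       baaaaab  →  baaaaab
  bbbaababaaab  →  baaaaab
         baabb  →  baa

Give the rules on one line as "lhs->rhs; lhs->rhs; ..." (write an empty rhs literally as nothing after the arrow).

aba->ab; bb->

  | abb => a
  | babbaaabbab => baaaabbab => baaaaab
  | baab
  | abbab => aab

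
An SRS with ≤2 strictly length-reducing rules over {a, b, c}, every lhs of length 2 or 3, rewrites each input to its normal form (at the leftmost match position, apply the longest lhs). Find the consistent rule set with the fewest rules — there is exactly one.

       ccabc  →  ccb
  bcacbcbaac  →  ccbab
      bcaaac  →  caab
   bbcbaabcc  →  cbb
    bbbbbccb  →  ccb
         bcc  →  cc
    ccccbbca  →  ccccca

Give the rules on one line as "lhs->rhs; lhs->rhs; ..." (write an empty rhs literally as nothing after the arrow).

  | ccabc => ccac => ccb
  | bcacbcbaac => cacbcbaac => cbbcbaac => cbcbaac => ccbaac => ccbab
  | bcaaac => caaac => caab
  | bbcbaabcc => bcbaabcc => cbaabcc => cbaacc => cbabc => cbac => cbb

ac->b; bc->c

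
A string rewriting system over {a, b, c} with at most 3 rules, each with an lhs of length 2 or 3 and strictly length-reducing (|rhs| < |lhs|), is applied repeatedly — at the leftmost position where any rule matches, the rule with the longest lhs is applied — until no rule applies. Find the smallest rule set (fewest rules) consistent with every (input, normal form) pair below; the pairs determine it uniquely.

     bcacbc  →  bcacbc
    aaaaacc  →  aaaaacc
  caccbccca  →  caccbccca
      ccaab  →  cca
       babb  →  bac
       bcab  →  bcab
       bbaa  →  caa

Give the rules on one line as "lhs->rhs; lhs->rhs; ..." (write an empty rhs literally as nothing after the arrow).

  | bcacbc
  | aaaaacc
  | caccbccca
  | ccaab => cca

aab->a; bb->c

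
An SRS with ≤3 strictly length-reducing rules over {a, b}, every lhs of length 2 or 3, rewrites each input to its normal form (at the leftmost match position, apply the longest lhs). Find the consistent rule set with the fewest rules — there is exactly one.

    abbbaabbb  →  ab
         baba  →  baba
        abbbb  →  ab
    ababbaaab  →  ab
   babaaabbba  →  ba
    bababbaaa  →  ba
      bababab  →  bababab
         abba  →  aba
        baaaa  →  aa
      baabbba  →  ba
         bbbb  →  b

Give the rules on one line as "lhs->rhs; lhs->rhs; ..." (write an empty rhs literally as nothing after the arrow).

baa->; bb->b

  | abbbaabbb => abbaabbb => abaabbb => abbb => abb => ab
  | baba
  | abbbb => abbb => abb => ab
  | ababbaaab => ababaaab => abaab => ab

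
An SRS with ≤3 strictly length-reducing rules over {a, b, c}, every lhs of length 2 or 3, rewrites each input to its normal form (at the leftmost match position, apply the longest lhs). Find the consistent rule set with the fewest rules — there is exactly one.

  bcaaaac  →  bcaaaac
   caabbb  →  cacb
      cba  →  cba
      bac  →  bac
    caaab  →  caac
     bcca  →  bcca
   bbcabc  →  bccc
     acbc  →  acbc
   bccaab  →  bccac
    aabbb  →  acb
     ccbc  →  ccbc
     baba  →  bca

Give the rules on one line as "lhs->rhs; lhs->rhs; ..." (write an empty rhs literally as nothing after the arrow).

ab->c; bb->b

  | bcaaaac
  | caabbb => cacbb => cacb
  | cba
  | bac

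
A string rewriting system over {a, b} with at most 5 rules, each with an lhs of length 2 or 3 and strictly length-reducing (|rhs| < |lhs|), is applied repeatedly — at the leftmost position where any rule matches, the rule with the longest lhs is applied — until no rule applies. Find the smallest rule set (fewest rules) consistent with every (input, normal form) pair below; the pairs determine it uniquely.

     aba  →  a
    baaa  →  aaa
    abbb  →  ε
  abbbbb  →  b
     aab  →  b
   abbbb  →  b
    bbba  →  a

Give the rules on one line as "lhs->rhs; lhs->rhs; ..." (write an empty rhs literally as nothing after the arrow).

  | aba => ba => a
  | baaa => aaa
  | abbb => bbb => ε
  | abbbbb => bbbbb => bb => b

ab->b; ba->a; bb->b; bbb->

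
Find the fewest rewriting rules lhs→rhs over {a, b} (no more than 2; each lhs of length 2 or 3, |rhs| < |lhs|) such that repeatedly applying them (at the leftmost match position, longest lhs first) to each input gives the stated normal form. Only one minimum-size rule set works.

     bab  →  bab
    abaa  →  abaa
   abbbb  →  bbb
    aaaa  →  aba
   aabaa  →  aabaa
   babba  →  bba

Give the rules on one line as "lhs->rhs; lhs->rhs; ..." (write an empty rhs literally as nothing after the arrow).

aaa->ab; abb->b

  | bab
  | abaa
  | abbbb => bbb
  | aaaa => aba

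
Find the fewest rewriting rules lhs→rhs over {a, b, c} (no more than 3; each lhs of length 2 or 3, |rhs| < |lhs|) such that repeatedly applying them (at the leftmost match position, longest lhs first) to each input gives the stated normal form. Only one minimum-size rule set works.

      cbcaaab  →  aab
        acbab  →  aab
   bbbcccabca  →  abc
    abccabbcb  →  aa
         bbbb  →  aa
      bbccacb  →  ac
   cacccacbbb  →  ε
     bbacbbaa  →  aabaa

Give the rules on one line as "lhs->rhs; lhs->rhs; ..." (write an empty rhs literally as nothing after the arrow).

bb->a; ca->; cb->

  | cbcaaab => caaab => aab
  | acbab => aab
  | bbbcccabca => abcccabca => abccbca => abcca => abc
  | abccabbcb => abcbbcb => abbcb => aacb => aa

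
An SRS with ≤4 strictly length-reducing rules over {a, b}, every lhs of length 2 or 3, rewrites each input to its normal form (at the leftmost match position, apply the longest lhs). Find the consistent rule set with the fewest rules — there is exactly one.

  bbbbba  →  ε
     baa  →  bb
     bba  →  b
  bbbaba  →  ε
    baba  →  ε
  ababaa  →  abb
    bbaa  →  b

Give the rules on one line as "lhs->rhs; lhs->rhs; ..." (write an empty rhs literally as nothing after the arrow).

  | bbbbba => bbba => ba => ε
  | baa => bb
  | bba => b
  | bbbaba => baba => ba => ε

ba->; baa->bb; bbb->b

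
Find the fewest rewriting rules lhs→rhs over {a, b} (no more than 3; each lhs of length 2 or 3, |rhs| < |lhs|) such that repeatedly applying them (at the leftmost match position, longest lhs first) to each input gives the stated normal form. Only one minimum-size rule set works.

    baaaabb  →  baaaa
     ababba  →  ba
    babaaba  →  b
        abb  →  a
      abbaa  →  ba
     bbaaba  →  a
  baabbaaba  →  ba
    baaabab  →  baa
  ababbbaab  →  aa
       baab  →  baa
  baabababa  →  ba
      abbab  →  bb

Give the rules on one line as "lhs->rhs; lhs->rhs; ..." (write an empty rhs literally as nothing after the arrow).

  | baaaabb => baaaab => baaaa
  | ababba => bbba => ba
  | babaaba => bbaba => aba => b
  | abb => ab => a

ab->a; aba->b; bba->a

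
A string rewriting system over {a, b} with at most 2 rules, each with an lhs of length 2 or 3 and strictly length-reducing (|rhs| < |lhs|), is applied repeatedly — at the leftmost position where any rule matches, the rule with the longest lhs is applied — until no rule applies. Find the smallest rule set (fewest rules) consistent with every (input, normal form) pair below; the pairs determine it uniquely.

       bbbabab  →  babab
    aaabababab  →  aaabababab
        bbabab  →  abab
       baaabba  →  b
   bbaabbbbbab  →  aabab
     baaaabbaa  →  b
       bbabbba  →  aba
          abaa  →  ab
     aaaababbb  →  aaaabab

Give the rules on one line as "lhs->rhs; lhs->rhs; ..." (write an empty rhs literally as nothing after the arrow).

baa->b; bb->

  | bbbabab => babab
  | aaabababab
  | bbabab => abab
  | baaabba => babba => baa => b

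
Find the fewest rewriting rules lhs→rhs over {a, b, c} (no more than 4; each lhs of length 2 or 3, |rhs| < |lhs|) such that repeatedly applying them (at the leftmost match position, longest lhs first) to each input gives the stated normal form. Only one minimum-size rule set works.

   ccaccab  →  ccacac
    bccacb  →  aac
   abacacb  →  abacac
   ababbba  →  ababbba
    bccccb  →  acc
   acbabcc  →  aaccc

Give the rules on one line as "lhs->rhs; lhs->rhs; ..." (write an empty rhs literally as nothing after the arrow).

  | ccaccab => ccacac
  | bccacb => aacb => aac
  | abacacb => abacac
  | ababbba

bcc->a; cab->ac; cb->c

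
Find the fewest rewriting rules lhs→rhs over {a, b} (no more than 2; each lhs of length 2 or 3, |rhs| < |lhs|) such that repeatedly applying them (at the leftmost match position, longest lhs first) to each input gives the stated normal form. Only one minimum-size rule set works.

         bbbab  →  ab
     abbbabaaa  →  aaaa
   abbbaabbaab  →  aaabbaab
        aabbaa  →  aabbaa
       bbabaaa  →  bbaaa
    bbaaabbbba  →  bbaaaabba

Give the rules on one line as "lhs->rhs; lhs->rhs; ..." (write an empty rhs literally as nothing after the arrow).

aba->a; bbb->ab

  | bbbab => abab => ab
  | abbbabaaa => aababaaa => aabaaa => aaaa
  | abbbaabbaab => aabaabbaab => aaabbaab
  | aabbaa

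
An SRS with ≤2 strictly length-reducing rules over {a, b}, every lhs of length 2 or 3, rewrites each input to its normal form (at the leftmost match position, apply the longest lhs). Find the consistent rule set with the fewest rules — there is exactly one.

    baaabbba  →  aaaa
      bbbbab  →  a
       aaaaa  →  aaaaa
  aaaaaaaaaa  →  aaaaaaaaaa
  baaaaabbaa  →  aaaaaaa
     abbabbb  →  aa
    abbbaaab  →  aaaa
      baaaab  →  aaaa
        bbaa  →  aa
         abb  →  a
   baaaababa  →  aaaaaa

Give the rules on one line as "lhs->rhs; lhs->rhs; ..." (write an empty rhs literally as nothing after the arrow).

ab->a; ba->a

  | baaabbba => aaabbba => aaabba => aaaba => aaaa
  | bbbbab => bbbab => bbab => bab => ab => a
  | aaaaa
  | aaaaaaaaaa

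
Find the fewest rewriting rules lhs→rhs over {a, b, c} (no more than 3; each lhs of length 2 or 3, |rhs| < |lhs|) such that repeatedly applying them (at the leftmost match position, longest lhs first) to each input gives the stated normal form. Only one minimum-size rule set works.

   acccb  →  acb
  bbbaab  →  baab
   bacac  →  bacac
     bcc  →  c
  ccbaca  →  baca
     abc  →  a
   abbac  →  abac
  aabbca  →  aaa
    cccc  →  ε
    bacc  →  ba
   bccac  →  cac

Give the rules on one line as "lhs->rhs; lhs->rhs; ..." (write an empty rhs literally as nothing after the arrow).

  | acccb => acb
  | bbbaab => bbaab => baab
  | bacac
  | bcc => c

bb->b; bc->; cc->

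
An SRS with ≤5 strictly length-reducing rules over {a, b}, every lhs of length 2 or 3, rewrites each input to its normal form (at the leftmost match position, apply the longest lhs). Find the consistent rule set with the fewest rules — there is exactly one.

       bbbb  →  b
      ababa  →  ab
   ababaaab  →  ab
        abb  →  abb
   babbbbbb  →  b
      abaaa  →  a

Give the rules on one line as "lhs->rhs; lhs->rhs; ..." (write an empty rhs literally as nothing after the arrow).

aa->a; ba->; bab->bb; bbb->

  | bbbb => b
  | ababa => abba => ab
  | ababaaab => abbaaab => abaab => aab => ab
  | abb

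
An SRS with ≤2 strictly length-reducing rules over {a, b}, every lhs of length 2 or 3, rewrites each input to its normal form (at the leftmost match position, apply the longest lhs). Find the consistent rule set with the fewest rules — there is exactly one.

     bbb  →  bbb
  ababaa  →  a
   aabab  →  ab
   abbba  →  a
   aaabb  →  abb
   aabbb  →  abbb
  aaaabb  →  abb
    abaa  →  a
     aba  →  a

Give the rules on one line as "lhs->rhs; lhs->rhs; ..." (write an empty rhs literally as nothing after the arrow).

aa->a; ba->a

  | bbb
  | ababaa => aabaa => abaa => aaa => aa => a
  | aabab => abab => aab => ab
  | abbba => abba => aba => aa => a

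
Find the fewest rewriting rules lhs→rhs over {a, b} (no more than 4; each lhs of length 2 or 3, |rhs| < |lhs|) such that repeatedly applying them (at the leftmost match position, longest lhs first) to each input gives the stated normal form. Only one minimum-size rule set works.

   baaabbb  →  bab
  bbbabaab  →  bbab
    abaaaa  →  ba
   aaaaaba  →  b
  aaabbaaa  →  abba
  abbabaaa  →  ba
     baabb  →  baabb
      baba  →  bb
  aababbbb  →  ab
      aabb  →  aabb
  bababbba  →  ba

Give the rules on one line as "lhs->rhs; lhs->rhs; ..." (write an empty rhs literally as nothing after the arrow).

  | baaabbb => babbb => bab
  | bbbabaab => babaab => bbab
  | abaaaa => baaa => ba
  | aaaaaba => aaaba => aba => b

aaa->a; aba->b; bbb->b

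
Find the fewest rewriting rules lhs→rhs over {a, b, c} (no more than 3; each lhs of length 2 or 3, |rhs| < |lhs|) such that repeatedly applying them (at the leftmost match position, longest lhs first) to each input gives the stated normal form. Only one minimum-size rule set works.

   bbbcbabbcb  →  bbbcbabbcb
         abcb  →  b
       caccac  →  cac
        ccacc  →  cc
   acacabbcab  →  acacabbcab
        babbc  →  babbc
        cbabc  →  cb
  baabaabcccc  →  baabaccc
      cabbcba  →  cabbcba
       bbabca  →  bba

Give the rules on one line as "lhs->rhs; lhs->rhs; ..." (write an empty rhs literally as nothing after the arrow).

abc->; cca->

  | bbbcbabbcb
  | abcb => b
  | caccac => cac
  | ccacc => cc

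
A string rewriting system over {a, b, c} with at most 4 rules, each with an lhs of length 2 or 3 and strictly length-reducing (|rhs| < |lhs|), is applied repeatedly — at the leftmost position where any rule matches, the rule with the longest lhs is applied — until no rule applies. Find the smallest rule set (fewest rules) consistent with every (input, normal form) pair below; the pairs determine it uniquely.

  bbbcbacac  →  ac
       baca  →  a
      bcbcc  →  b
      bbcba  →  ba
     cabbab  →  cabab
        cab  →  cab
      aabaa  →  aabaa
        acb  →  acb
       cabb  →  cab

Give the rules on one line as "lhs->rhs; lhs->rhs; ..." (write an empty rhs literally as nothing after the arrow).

  | bbbcbacac => bbcbacac => bcbacac => bbacac => bacac => ac
  | baca => a
  | bcbcc => bbcc => bcc => bc => b
  | bbcba => bcba => bba => ba

bac->; bb->b; bc->b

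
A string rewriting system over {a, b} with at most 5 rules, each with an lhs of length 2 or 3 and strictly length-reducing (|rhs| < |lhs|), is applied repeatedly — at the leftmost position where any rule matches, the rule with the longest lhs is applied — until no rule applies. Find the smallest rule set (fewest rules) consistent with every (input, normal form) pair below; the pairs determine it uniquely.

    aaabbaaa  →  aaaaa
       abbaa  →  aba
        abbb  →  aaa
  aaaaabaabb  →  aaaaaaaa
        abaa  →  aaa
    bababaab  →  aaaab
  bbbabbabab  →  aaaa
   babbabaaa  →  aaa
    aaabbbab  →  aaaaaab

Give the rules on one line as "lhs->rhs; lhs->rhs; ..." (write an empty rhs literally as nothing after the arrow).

baa->aa; bb->a; bba->b; bbb->aa

  | aaabbaaa => aaabaa => aaaaa
  | abbaa => aba
  | abbb => aaa
  | aaaaabaabb => aaaaaaabb => aaaaaaaa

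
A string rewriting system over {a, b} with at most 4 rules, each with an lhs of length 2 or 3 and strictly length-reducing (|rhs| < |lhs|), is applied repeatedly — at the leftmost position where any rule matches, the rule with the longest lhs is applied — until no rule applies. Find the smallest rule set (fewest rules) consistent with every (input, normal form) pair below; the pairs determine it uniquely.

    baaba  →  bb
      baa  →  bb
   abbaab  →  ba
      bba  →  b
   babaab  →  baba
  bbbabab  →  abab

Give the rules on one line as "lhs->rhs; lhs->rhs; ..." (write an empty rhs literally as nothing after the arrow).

  | baaba => baa => bb
  | baa => bb
  | abbaab => aaaab => baab => ba
  | bba => aa => b

aa->b; aab->a; bba->aa; bbb->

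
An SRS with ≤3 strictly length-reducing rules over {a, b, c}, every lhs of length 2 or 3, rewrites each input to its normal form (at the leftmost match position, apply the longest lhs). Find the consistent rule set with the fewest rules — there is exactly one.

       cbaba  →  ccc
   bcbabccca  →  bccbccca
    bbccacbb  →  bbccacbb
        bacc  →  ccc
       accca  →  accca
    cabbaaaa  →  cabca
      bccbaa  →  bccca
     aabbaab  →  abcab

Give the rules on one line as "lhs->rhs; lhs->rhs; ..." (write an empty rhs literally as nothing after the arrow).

aa->a; ba->c

  | cbaba => ccba => ccc
  | bcbabccca => bccbccca
  | bbccacbb
  | bacc => ccc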